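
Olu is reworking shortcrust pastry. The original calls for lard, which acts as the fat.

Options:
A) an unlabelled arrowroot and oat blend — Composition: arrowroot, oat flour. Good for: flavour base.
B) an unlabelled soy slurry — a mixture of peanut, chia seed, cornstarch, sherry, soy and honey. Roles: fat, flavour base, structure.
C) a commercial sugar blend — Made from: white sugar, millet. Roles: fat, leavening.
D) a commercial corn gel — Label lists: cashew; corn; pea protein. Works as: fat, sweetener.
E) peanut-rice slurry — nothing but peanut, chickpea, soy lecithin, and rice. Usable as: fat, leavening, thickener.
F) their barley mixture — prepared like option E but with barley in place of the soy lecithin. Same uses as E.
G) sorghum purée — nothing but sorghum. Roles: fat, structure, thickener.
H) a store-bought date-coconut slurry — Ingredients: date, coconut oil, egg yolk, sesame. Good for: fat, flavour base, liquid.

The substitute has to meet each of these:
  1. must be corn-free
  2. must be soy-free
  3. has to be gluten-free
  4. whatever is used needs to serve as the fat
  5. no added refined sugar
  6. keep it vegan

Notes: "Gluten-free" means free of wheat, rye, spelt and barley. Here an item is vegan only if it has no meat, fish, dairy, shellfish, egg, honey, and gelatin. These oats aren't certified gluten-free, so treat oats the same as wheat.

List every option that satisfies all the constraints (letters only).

A: not usable as a fat; has oat flour, so not gluten-free — no
B: has honey, so not vegan; has cornstarch, so not corn-free (and 1 more) — no
C: has white sugar, so not no-added-sugar — reject
D: has corn, so not corn-free — out
E: has soy lecithin, so not soy-free — no
F: has barley, so not gluten-free — out
G: all constraints satisfied — OK
H: has egg yolk, so not vegan — no

G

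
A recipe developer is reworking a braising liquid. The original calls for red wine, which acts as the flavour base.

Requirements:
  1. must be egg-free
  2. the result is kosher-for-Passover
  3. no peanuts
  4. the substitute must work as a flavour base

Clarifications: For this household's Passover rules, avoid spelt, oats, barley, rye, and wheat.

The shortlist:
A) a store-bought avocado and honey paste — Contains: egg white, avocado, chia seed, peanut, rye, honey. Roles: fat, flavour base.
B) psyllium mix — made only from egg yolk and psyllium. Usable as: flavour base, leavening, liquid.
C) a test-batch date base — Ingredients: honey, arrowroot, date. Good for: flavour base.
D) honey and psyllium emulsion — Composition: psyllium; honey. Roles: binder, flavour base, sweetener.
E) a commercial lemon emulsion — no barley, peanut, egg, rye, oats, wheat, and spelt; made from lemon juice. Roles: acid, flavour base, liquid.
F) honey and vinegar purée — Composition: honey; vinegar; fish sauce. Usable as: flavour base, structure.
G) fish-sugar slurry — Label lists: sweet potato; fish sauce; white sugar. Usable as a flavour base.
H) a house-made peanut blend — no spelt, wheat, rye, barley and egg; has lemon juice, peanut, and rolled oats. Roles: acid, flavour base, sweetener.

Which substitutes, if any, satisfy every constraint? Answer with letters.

C, D, E, F, G

A: has rye, so not kosher-for-Passover; has egg white, so not egg-free (and 1 more) — out
B: has egg yolk, so not egg-free — no
C: only honey, arrowroot, and date; none excluded — keep
D: nothing on the exclusion list — valid
E: works as a flavour base, kosher-for-Passover, no peanut — valid
F: no egg, kosher-for-Passover — OK
G: works as a flavour base, kosher-for-Passover, no peanut — valid
H: has rolled oats, so not kosher-for-Passover; has peanut, so not peanut-free — reject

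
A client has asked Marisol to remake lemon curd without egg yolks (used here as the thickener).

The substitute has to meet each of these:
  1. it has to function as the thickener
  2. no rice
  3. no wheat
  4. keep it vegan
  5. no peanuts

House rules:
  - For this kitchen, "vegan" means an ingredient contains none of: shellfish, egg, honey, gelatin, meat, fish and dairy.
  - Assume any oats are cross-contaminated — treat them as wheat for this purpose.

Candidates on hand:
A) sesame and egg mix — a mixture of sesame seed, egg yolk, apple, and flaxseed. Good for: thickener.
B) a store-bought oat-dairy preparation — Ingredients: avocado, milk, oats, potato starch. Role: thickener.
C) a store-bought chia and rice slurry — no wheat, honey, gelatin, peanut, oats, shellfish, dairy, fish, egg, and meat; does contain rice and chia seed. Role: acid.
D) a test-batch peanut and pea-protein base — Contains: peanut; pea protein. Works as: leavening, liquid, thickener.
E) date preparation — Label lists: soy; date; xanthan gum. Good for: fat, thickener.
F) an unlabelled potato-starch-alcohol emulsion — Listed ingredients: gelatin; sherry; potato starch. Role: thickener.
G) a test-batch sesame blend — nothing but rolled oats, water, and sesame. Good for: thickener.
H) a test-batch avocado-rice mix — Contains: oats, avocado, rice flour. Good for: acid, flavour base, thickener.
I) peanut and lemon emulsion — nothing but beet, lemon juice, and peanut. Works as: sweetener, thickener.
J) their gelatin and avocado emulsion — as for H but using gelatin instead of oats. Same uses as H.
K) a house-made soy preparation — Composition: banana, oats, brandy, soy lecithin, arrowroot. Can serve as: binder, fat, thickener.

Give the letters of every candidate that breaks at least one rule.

A, B, C, D, F, G, H, I, J, K

A: has egg yolk, so not vegan — no
B: has milk, so not vegan; has oats, so not wheat-free — no
C: not usable as a thickener; has rice, so not rice-free — out
D: has peanut, so not peanut-free — reject
E: nothing on the exclusion list — keep
F: has gelatin, so not vegan — out
G: has rolled oats, so not wheat-free — out
H: has oats, so not wheat-free; has rice flour, so not rice-free — no
I: has peanut, so not peanut-free — no
J: has gelatin, so not vegan; has rice flour, so not rice-free — reject
K: has oats, so not wheat-free — reject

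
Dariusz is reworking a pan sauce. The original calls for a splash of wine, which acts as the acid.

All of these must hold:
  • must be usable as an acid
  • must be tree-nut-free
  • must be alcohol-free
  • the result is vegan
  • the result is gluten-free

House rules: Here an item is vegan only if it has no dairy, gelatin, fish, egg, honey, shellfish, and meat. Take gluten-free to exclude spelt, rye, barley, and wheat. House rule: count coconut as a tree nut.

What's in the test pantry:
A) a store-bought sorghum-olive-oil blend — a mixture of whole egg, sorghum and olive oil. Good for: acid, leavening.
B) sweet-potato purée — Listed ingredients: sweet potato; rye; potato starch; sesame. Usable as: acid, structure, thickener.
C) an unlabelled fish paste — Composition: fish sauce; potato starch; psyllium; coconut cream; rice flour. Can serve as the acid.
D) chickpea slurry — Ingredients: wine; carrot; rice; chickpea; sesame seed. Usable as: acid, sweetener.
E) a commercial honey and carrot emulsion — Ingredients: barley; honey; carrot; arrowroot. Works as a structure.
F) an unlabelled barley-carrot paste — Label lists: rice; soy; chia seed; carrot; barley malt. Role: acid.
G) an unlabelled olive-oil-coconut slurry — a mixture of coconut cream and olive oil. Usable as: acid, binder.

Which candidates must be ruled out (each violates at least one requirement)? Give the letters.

A: has whole egg, so not vegan — out
B: has rye, so not gluten-free — reject
C: has fish sauce, so not vegan; has coconut cream, so not tree-nut-free — no
D: has wine, so not alcohol-free — no
E: not usable as an acid; has honey, so not vegan (and 1 more) — out
F: has barley malt, so not gluten-free — no
G: has coconut cream, so not tree-nut-free — no

A, B, C, D, E, F, G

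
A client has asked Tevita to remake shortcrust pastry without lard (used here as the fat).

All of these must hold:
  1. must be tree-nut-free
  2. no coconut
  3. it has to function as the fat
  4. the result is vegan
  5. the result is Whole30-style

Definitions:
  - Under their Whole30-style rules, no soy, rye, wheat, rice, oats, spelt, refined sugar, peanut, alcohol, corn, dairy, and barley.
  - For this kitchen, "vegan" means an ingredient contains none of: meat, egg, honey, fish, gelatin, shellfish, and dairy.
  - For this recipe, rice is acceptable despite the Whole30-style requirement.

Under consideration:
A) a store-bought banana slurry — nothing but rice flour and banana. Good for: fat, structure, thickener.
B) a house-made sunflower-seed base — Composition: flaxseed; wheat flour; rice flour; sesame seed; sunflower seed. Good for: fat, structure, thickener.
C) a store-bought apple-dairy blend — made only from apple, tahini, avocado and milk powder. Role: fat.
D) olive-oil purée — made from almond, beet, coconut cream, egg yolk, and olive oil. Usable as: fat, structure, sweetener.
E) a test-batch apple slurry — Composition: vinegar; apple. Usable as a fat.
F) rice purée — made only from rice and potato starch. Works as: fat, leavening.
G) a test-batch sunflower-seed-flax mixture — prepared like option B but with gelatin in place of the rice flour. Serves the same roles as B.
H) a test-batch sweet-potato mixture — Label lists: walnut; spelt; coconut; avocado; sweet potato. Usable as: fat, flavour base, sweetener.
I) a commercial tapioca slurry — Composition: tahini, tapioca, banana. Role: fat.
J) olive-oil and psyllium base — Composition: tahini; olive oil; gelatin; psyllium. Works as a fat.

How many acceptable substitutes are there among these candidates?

A: rice is permitted under the Whole30-style carve-out; nothing else excluded — keep
B: has wheat flour, so not Whole30-style — reject
C: has milk powder, so not Whole30-style; has milk powder, so not vegan — no
D: has egg yolk, so not vegan; has almond, so not tree-nut-free (and 1 more) — reject
E: every rule checks out — OK
F: rice is permitted under the Whole30-style carve-out; nothing else excluded — OK
G: has wheat flour, so not Whole30-style; has gelatin, so not vegan — reject
H: has spelt, so not Whole30-style; has walnut, so not tree-nut-free (and 1 more) — no
I: Whole30-style, no tree nuts — keep
J: has gelatin, so not vegan — no

4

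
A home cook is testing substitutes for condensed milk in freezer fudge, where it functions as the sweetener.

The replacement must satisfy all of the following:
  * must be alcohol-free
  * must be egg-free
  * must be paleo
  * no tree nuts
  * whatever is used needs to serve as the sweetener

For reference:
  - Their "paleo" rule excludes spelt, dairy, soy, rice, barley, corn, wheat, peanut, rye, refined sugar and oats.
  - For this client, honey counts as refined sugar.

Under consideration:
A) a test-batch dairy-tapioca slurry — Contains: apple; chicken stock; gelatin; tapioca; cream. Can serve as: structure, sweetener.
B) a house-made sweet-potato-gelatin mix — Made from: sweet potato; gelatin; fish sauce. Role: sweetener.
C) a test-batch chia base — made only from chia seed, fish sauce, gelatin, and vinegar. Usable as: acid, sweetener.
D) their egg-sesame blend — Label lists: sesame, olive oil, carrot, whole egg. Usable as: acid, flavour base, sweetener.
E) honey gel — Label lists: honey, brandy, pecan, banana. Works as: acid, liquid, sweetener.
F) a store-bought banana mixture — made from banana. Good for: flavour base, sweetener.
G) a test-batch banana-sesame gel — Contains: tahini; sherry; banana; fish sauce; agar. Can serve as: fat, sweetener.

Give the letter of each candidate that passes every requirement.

B, C, F

A: has cream, so not paleo — reject
B: paleo, no alcohol — OK
C: paleo, no alcohol — valid
D: has whole egg, so not egg-free — reject
E: has honey, so not paleo; has pecan, so not tree-nut-free (and 1 more) — out
F: works as a sweetener, paleo, no egg — valid
G: has sherry, so not alcohol-free — no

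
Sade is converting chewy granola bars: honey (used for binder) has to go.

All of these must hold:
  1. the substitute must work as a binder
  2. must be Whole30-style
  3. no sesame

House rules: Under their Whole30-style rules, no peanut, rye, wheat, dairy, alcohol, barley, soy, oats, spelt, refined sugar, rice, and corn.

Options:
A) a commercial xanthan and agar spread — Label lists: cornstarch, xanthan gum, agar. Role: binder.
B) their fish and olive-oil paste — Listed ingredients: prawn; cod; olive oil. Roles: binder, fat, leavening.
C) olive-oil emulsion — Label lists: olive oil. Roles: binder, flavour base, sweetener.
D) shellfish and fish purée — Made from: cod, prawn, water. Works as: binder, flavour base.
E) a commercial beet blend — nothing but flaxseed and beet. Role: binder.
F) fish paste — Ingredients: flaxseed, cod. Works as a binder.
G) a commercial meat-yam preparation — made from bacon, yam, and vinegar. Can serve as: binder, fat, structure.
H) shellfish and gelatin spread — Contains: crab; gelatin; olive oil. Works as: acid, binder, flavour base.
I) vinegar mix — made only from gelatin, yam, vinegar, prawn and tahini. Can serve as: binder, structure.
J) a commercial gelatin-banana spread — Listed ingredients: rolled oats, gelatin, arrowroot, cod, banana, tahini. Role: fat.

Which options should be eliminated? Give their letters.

A, I, J

A: has cornstarch, so not Whole30-style — out
B: only cod, prawn, and olive oil; none excluded — OK
C: only olive oil; none excluded — OK
D: only cod, prawn and water; none excluded — OK
E: works as a binder, Whole30-style, no sesame — valid
F: Whole30-style, no sesame — OK
G: only bacon, yam, and vinegar; none excluded — valid
H: only gelatin, crab, and olive oil; none excluded — OK
I: has tahini, so not sesame-free — reject
J: not usable as a binder; has rolled oats, so not Whole30-style (and 1 more) — out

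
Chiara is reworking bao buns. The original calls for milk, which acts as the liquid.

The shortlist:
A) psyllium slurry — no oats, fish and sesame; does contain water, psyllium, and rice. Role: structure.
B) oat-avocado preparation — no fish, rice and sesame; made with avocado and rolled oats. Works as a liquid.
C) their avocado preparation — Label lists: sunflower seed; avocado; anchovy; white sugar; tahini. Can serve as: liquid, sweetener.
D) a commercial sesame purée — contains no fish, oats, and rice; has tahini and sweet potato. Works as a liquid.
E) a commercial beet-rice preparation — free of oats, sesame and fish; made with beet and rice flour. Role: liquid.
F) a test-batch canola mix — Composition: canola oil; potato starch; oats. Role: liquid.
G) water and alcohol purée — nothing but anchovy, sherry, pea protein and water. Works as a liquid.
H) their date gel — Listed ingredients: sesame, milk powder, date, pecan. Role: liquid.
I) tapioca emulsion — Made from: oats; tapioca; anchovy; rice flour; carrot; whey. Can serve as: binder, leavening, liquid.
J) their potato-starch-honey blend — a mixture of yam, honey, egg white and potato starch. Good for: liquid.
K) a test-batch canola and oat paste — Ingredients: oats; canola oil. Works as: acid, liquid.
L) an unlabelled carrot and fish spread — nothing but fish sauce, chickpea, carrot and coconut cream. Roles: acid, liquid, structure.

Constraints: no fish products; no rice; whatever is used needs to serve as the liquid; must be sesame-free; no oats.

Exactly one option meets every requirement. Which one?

J

A: not usable as a liquid; has rice, so not rice-free — no
B: has rolled oats, so not oat-free — out
C: has anchovy, so not fish-free; has tahini, so not sesame-free — no
D: has tahini, so not sesame-free — out
E: has rice flour, so not rice-free — reject
F: has oats, so not oat-free — reject
G: has anchovy, so not fish-free — reject
H: has sesame, so not sesame-free — no
I: has rice flour, so not rice-free; has oats, so not oat-free (and 1 more) — out
J: no oats, no fish — OK
K: has oats, so not oat-free — out
L: has fish sauce, so not fish-free — no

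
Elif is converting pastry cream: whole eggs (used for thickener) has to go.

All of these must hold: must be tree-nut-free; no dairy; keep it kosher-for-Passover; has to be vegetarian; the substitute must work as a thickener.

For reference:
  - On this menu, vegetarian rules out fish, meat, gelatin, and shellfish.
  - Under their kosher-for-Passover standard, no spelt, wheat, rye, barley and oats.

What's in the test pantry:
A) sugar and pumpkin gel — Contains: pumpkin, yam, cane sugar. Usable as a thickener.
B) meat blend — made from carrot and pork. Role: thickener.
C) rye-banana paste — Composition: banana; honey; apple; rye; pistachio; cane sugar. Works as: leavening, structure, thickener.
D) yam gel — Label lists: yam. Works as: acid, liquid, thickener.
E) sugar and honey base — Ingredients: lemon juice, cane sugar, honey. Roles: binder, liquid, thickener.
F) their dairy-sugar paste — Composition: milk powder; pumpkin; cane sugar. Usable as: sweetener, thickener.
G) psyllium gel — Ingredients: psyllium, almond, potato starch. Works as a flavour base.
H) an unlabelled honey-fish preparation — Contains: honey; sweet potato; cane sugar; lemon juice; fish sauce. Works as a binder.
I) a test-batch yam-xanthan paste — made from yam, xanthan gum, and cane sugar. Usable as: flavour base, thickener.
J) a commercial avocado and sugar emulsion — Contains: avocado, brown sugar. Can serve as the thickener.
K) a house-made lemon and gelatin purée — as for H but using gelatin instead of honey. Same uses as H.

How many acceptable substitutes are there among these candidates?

A: no tree nuts, no dairy — valid
B: has pork, so not vegetarian — no
C: has rye, so not kosher-for-Passover; has pistachio, so not tree-nut-free — no
D: only yam; none excluded — valid
E: works as a thickener, vegetarian, kosher-for-Passover — valid
F: has milk powder, so not dairy-free — no
G: not usable as a thickener; has almond, so not tree-nut-free — no
H: not usable as a thickener; has fish sauce, so not vegetarian — reject
I: every rule checks out — valid
J: every rule checks out — keep
K: not usable as a thickener; has fish sauce, so not vegetarian — reject

5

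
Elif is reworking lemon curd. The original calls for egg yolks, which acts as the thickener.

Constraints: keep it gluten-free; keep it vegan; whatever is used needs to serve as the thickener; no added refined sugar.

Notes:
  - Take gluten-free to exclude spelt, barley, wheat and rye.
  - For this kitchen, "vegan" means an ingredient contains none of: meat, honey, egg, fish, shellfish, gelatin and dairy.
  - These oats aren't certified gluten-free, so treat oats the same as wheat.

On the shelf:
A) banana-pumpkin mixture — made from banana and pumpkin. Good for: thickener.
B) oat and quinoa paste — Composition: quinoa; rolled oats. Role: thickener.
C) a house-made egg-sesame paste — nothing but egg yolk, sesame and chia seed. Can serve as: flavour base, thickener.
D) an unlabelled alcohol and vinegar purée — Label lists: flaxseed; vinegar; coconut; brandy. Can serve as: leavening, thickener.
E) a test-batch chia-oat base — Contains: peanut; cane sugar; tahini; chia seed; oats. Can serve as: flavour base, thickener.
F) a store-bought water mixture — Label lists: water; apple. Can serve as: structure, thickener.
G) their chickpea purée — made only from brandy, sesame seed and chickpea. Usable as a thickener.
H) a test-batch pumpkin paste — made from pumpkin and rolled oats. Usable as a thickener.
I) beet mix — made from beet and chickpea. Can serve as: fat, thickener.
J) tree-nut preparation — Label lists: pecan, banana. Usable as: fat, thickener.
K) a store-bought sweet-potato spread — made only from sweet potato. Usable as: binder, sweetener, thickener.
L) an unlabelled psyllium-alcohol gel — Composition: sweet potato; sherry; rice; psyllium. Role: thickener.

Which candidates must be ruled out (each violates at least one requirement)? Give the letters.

A: nothing on the exclusion list — keep
B: has rolled oats, so not gluten-free — reject
C: has egg yolk, so not vegan — no
D: brandy and coconut etc. — none of it excluded — valid
E: has oats, so not gluten-free; has cane sugar, so not no-added-sugar — no
F: only apple and water; none excluded — keep
G: only brandy, sesame seed, and chickpea; none excluded — valid
H: has rolled oats, so not gluten-free — reject
I: only chickpea and beet; none excluded — valid
J: only pecan and banana; none excluded — OK
K: nothing on the exclusion list — valid
L: nothing on the exclusion list — OK

B, C, E, H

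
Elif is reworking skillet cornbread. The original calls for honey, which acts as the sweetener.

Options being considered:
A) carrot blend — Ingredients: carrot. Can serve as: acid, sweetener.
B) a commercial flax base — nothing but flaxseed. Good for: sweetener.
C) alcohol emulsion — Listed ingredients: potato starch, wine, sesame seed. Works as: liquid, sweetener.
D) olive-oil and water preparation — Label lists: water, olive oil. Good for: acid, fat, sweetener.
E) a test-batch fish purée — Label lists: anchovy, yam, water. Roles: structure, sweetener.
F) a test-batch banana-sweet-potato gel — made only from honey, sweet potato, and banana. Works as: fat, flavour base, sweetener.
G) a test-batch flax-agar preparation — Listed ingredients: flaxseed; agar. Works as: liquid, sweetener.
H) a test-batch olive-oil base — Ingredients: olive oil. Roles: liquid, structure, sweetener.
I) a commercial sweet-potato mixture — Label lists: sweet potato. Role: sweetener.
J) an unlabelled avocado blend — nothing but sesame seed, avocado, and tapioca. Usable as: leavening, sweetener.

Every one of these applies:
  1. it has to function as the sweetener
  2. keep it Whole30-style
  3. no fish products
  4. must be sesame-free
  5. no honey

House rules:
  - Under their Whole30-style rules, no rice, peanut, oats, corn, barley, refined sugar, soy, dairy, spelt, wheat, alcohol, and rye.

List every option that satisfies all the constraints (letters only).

A: only carrot; none excluded — keep
B: no fish, Whole30-style — OK
C: has wine, so not Whole30-style; has sesame seed, so not sesame-free — reject
D: only olive oil and water; none excluded — valid
E: has anchovy, so not fish-free — reject
F: has honey, so not honey-free — reject
G: only flaxseed and agar; none excluded — valid
H: works as a sweetener, no sesame, no honey — keep
I: only sweet potato; none excluded — keep
J: has sesame seed, so not sesame-free — reject

A, B, D, G, H, I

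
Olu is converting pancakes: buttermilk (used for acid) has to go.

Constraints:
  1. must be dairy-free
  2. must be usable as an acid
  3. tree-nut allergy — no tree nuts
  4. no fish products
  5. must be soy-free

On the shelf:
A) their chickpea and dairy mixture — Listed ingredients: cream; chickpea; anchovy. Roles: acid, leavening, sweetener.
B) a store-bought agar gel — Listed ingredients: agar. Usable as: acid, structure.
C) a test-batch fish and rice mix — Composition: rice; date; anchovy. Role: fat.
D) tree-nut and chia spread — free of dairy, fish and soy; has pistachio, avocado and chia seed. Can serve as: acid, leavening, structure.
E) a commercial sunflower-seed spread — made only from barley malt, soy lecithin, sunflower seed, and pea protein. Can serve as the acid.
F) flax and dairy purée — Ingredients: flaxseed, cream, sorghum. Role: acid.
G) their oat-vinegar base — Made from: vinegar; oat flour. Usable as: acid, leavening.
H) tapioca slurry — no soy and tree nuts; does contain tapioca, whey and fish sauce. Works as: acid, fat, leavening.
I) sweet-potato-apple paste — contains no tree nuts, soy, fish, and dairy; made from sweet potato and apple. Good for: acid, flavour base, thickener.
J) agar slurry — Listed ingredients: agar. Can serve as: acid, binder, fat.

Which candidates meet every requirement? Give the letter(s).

B, G, I, J

A: has cream, so not dairy-free; has anchovy, so not fish-free — no
B: works as an acid, no fish, no dairy — keep
C: not usable as an acid; has anchovy, so not fish-free — reject
D: has pistachio, so not tree-nut-free — reject
E: has soy lecithin, so not soy-free — out
F: has cream, so not dairy-free — no
G: every rule checks out — OK
H: has whey, so not dairy-free; has fish sauce, so not fish-free — reject
I: works as an acid, no fish, no dairy — OK
J: only agar; none excluded — valid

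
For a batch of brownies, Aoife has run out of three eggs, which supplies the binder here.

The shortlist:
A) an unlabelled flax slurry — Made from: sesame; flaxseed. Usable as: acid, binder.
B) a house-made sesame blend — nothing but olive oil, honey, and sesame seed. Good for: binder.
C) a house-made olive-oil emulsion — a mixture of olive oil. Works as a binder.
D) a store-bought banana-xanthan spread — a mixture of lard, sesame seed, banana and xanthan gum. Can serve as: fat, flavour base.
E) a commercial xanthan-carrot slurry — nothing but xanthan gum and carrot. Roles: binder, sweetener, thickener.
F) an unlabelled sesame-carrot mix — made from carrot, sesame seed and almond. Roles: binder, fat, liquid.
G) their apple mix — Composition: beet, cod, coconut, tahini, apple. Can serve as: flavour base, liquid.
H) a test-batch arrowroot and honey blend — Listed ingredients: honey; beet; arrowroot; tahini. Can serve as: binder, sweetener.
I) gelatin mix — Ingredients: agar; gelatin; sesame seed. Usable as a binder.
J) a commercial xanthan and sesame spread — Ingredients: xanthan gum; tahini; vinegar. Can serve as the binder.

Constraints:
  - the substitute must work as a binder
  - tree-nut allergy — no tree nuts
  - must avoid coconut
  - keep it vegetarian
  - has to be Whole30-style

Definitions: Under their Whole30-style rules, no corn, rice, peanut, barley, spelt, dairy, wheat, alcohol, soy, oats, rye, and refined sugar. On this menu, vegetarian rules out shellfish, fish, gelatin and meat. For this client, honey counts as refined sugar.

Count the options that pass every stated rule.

A: only sesame and flaxseed; none excluded — valid
B: has honey, so not Whole30-style — out
C: only olive oil; none excluded — keep
D: not usable as a binder; has lard, so not vegetarian — reject
E: Whole30-style, no coconut — valid
F: has almond, so not tree-nut-free — reject
G: not usable as a binder; has cod, so not vegetarian (and 1 more) — no
H: has honey, so not Whole30-style — no
I: has gelatin, so not vegetarian — out
J: every rule checks out — OK

4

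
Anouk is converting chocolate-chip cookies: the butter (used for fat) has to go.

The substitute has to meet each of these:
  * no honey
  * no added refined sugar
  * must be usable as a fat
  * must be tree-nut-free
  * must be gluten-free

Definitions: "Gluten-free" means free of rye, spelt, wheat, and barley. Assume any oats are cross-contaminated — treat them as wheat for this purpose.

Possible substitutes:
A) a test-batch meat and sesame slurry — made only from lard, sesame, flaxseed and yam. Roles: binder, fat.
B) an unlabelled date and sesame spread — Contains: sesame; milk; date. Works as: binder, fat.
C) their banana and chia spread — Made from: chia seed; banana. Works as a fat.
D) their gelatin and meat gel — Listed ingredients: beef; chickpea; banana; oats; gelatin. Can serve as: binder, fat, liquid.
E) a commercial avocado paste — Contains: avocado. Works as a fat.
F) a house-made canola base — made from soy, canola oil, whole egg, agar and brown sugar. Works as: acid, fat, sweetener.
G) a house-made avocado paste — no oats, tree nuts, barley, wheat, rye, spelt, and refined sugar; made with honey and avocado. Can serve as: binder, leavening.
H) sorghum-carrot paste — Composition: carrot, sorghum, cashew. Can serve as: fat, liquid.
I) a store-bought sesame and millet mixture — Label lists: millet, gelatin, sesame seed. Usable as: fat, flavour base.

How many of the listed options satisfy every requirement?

A: works as a fat, no honey, gluten-free — OK
B: nothing on the exclusion list — valid
C: nothing on the exclusion list — OK
D: has oats, so not gluten-free — out
E: no refined sugar, no honey — OK
F: has brown sugar, so not no-added-sugar — reject
G: not usable as a fat; has honey, so not honey-free — reject
H: has cashew, so not tree-nut-free — out
I: only gelatin, sesame seed and millet; none excluded — valid

5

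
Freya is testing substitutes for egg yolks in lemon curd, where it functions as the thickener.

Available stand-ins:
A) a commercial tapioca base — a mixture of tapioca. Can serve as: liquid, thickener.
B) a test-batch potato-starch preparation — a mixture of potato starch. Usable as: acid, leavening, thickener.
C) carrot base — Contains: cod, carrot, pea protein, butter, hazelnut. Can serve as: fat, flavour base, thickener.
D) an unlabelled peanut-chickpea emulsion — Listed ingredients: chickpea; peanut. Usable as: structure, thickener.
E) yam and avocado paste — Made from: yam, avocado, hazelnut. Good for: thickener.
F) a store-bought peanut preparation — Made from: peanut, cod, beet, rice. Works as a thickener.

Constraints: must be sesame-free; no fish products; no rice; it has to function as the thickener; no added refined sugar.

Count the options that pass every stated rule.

4

A: only tapioca; none excluded — OK
B: nothing on the exclusion list — valid
C: has cod, so not fish-free — reject
D: works as a thickener, no refined sugar, no fish — OK
E: only hazelnut, avocado and yam; none excluded — keep
F: has cod, so not fish-free; has rice, so not rice-free — no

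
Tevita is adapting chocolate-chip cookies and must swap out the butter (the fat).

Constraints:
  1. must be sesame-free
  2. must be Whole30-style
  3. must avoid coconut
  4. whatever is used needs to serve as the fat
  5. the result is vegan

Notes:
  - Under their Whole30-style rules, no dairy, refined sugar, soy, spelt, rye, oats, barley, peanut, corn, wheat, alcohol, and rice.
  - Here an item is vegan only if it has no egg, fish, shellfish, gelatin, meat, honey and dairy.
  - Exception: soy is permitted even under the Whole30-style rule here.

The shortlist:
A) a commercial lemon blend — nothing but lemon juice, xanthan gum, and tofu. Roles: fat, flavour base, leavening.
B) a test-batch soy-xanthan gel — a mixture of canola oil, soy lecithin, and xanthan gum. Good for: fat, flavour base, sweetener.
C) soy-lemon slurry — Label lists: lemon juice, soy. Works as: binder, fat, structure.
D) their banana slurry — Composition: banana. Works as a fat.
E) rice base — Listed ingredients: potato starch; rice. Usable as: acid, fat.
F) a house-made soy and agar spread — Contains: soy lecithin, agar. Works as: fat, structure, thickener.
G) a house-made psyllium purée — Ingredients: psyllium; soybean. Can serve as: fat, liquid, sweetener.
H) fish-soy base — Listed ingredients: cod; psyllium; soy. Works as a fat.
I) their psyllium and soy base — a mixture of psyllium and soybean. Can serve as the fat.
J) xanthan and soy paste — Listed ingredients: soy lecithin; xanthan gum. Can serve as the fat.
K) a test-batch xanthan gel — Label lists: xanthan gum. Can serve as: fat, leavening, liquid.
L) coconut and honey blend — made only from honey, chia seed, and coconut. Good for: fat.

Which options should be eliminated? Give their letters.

A: soy is permitted under the Whole30-style carve-out; nothing else excluded — valid
B: soy is permitted under the Whole30-style carve-out; nothing else excluded — keep
C: soy is permitted under the Whole30-style carve-out; nothing else excluded — valid
D: works as a fat, Whole30-style, vegan — OK
E: has rice, so not Whole30-style — no
F: soy is permitted under the Whole30-style carve-out; nothing else excluded — OK
G: soy is permitted under the Whole30-style carve-out; nothing else excluded — OK
H: has cod, so not vegan — reject
I: soy is permitted under the Whole30-style carve-out; nothing else excluded — valid
J: soy is permitted under the Whole30-style carve-out; nothing else excluded — valid
K: no sesame, vegan — OK
L: has honey, so not vegan; has coconut, so not coconut-free — reject

E, H, L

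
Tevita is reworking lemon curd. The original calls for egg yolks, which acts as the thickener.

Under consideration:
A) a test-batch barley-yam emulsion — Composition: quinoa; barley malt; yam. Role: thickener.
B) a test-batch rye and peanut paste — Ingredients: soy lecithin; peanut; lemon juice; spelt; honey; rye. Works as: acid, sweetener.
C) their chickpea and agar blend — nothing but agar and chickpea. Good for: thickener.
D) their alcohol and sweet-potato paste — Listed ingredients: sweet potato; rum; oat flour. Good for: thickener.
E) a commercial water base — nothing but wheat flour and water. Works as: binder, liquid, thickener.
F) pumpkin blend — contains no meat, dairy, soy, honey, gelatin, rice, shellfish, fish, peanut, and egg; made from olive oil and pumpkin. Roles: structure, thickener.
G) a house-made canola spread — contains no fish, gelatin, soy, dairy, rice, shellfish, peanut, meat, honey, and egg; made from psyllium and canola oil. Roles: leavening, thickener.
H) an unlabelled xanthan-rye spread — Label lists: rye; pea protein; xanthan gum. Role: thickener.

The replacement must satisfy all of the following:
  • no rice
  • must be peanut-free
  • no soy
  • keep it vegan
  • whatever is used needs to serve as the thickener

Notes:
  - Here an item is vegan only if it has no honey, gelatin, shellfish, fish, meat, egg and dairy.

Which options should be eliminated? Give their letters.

A: vegan, no peanut — valid
B: not usable as a thickener; has honey, so not vegan (and 2 more) — reject
C: only chickpea and agar; none excluded — valid
D: only rum, oat flour, and sweet potato; none excluded — keep
E: only wheat flour and water; none excluded — keep
F: works as a thickener, no peanut, no soy — valid
G: no soy, vegan — keep
H: works as a thickener, no rice, vegan — OK

B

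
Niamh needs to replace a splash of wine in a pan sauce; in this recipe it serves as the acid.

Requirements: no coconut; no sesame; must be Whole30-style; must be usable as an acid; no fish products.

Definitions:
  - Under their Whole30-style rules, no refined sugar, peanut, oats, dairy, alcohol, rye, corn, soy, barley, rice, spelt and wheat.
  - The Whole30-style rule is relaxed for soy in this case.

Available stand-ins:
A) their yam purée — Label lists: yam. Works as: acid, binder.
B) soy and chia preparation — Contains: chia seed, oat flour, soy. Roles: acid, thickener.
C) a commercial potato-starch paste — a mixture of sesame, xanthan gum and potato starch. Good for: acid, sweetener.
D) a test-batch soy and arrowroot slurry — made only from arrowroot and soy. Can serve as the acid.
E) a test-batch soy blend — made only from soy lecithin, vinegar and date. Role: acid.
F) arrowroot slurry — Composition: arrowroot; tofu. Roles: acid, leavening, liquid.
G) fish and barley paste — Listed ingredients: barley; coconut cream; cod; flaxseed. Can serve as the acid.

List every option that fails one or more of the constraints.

A: only yam; none excluded — OK
B: has oat flour, so not Whole30-style — no
C: has sesame, so not sesame-free — out
D: soy is permitted under the Whole30-style carve-out; nothing else excluded — valid
E: soy is permitted under the Whole30-style carve-out; nothing else excluded — valid
F: soy is permitted under the Whole30-style carve-out; nothing else excluded — keep
G: has barley, so not Whole30-style; has cod, so not fish-free (and 1 more) — no

B, C, G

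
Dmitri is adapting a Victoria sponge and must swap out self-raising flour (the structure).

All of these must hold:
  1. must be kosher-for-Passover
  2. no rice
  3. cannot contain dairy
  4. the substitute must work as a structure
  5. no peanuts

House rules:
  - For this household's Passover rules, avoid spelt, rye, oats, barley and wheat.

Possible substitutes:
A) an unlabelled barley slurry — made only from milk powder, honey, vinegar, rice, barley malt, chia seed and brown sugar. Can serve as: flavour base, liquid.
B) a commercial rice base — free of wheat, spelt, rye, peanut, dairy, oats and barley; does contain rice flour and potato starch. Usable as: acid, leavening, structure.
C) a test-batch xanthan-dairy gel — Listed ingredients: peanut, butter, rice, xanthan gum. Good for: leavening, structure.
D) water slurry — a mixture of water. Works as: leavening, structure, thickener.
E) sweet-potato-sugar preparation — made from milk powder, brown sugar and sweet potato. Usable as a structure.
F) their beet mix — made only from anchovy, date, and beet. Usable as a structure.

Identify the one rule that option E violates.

usable as a structure: satisfied
kosher-for-Passover: satisfied
rice-free: satisfied
peanut-free: satisfied
dairy-free: has milk powder — fails

dairy-free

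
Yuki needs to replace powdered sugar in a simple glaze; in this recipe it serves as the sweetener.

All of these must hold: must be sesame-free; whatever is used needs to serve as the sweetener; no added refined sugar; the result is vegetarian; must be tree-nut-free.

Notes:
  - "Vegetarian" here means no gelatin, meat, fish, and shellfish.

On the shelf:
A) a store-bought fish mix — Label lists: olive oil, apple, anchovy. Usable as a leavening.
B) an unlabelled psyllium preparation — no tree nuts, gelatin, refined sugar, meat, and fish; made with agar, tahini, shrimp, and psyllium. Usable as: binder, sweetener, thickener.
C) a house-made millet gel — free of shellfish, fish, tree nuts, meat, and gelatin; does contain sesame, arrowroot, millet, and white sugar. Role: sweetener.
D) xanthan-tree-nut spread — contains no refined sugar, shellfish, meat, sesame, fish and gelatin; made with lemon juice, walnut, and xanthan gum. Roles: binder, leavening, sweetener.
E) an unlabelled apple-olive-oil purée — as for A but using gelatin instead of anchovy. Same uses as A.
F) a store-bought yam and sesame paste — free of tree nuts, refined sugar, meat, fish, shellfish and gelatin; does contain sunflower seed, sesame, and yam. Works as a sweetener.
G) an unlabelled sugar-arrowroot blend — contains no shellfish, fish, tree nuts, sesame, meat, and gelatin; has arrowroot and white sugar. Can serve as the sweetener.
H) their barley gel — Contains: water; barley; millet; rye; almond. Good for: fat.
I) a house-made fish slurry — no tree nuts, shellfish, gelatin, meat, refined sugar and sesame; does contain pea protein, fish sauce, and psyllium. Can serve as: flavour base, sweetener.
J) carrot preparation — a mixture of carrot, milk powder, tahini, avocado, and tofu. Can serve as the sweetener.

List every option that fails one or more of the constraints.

A: not usable as a sweetener; has anchovy, so not vegetarian — reject
B: has shrimp, so not vegetarian; has tahini, so not sesame-free — reject
C: has sesame, so not sesame-free; has white sugar, so not no-added-sugar — no
D: has walnut, so not tree-nut-free — reject
E: not usable as a sweetener; has gelatin, so not vegetarian — no
F: has sesame, so not sesame-free — no
G: has white sugar, so not no-added-sugar — reject
H: not usable as a sweetener; has almond, so not tree-nut-free — reject
I: has fish sauce, so not vegetarian — reject
J: has tahini, so not sesame-free — out

A, B, C, D, E, F, G, H, I, J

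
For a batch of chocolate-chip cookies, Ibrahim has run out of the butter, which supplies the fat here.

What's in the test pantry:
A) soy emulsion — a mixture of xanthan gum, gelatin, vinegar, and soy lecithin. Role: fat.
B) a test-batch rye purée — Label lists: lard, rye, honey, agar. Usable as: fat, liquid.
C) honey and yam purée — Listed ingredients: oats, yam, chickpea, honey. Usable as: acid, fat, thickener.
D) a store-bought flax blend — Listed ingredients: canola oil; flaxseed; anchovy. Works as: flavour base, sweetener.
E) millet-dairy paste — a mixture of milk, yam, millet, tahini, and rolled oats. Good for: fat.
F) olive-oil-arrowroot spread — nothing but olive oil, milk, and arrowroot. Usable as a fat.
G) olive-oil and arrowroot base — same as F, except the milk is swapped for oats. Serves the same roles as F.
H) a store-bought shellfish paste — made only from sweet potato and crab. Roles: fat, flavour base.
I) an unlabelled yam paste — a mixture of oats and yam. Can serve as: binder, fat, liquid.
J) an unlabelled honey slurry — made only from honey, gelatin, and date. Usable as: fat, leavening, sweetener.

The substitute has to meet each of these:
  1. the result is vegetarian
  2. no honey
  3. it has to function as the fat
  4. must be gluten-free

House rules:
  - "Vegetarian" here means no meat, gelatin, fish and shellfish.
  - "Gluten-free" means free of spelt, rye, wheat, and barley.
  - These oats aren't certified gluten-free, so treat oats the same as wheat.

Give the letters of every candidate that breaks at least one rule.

A, B, C, D, E, G, H, I, J

A: has gelatin, so not vegetarian — out
B: has lard, so not vegetarian; has rye, so not gluten-free (and 1 more) — no
C: has oats, so not gluten-free; has honey, so not honey-free — no
D: not usable as a fat; has anchovy, so not vegetarian — out
E: has rolled oats, so not gluten-free — reject
F: gluten-free, vegetarian — valid
G: has oats, so not gluten-free — no
H: has crab, so not vegetarian — reject
I: has oats, so not gluten-free — out
J: has gelatin, so not vegetarian; has honey, so not honey-free — no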